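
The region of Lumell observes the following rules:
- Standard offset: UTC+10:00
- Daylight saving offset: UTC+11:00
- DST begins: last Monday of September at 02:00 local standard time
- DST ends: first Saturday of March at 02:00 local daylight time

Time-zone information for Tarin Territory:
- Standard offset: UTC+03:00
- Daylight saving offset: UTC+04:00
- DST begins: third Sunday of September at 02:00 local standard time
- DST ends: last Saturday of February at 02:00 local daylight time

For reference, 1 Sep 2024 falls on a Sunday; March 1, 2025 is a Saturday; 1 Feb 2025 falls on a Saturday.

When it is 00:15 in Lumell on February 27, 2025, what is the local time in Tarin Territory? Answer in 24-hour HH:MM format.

16:15

1 September 2024 is a Sunday, so Mondays fall on 2, 9, 16, 23, 30; the last is September 30.
1 March 2025 is a Saturday, so the first Saturday is March 1.
February 27, 2025 falls between 30 September 2024 and 1 March 2025, so daylight saving is in effect and Lumell is at UTC+11:00.
00:15 Lumell − 11h = 13:15 UTC (rolling into the previous day, 26 February 2025).
1 September 2024 is a Sunday, so the first Sunday is September 1 and the third is September 15.
1 February 2025 is a Saturday, so Saturdays fall on 1, 8, 15, 22; the last is February 22.
At the standard offset (UTC+03:00), 13:15 UTC + 3h = 16:15 Tarin Territory standard time.
The standard-time date in Tarin Territory, February 26, 2025, does not fall between 15 September 2024 and 22 February 2025, so daylight saving is not in effect and Tarin Territory is at UTC+03:00.
13:15 UTC + 3h = 16:15 Tarin Territory.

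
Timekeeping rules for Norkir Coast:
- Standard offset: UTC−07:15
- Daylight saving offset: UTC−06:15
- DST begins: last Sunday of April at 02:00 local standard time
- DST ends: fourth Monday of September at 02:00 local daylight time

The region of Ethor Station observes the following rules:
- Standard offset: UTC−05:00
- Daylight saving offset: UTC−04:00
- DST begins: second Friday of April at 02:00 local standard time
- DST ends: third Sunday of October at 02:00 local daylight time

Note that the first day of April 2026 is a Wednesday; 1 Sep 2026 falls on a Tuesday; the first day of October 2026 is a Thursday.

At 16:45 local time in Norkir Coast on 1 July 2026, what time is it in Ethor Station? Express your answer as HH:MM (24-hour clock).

19:00

1 April 2026 is a Wednesday, so Sundays fall on 5, 12, 19, 26; the last is April 26.
1 September 2026 is a Tuesday, so the first Monday is September 7 and the fourth is September 28.
Daylight saving runs 26 April – 28 September; 1 July 2026 is inside that window, so Norkir Coast is at UTC−06:15.
16:45 Norkir Coast + 6h15m = 23:00 UTC.
1 April 2026 is a Wednesday, so the first Friday is April 3 and the second is April 10.
1 October 2026 is a Thursday, so the first Sunday is October 4 and the third is October 18.
At the standard offset (UTC−05:00), 23:00 UTC − 5h = 18:00 Ethor Station standard time.
The standard-time date in Ethor Station, 1 July 2026, lies within the daylight-saving period (10 April – 18 October), so Ethor Station is on daylight time, UTC−04:00.
23:00 UTC − 4h = 19:00 Ethor Station.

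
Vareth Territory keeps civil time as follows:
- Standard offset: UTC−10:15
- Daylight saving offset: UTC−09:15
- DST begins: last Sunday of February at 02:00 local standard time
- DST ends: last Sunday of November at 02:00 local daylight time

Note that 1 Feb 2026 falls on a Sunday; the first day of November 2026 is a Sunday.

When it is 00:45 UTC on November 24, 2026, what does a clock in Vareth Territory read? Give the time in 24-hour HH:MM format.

15:30

1 February 2026 is a Sunday, so Sundays fall on 1, 8, 15, 22; the last is February 22.
1 November 2026 is a Sunday, so Sundays fall on 1, 8, 15, 22, 29; the last is November 29.
At the standard offset (UTC−10:15), 00:45 UTC − 10h15m = 14:30 Vareth Territory standard time (rolling into the previous day, 23 November 2026).
The standard-time date in Vareth Territory, November 23, 2026, falls between 22 February and 29 November, so daylight saving is in effect and Vareth Territory is at UTC−09:15.
00:45 UTC − 9h15m = 15:30 local (rolling into the previous day, 23 November 2026).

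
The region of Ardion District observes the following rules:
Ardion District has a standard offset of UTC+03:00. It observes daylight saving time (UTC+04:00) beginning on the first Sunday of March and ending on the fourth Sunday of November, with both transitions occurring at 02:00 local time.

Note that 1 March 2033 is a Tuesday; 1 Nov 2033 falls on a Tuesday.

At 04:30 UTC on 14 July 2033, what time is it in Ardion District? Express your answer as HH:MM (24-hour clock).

1 March 2033 is a Tuesday, so the first Sunday is March 6.
1 November 2033 is a Tuesday, so the first Sunday is November 6 and the fourth is November 27.
At the standard offset (UTC+03:00), 04:30 UTC + 3h = 07:30 Ardion District standard time.
The standard-time date in Ardion District, 14 July 2033, falls between 6 March and 27 November, so daylight saving is in effect and Ardion District is at UTC+04:00.
04:30 UTC + 4h = 08:30 local.

08:30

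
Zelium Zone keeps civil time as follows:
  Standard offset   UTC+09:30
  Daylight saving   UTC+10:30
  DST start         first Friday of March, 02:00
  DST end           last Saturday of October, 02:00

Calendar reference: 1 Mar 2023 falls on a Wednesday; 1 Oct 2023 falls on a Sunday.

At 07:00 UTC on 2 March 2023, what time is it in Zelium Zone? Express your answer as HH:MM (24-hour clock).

1 March 2023 is a Wednesday, so the first Friday is March 3.
1 October 2023 is a Sunday, so Saturdays fall on 7, 14, 21, 28; the last is October 28.
At the standard offset (UTC+09:30), 07:00 UTC + 9h30m = 16:30 Zelium Zone standard time.
The standard-time date in Zelium Zone, 2 March 2023, does not fall between 3 March and 28 October, so daylight saving is not in effect and Zelium Zone is at UTC+09:30.
07:00 UTC + 9h30m = 16:30 local.

16:30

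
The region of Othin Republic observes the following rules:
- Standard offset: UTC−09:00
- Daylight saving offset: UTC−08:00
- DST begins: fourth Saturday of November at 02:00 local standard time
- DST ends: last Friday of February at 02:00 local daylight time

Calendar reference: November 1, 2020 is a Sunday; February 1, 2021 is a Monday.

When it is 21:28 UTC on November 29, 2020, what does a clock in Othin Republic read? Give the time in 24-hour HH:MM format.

13:28

1 November 2020 is a Sunday, so the first Saturday is November 7 and the fourth is November 28.
1 February 2021 is a Monday, so Fridays fall on 5, 12, 19, 26; the last is February 26.
At the standard offset (UTC−09:00), 21:28 UTC − 9h = 12:28 Othin Republic standard time.
Daylight saving runs 28 November 2020 – 26 February 2021; the standard-time date in Othin Republic, November 29, 2020, is inside that window, so Othin Republic is at UTC−08:00.
21:28 UTC − 8h = 13:28 local.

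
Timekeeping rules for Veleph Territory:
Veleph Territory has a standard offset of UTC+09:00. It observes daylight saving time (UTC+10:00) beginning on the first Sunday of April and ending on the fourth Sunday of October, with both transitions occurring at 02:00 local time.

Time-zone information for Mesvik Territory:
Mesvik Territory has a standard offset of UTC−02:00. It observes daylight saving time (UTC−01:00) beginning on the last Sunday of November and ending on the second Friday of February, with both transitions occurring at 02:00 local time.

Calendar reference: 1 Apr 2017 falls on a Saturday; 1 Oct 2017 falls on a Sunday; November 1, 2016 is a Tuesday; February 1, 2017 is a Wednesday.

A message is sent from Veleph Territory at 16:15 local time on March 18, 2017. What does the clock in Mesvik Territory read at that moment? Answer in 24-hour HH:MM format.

05:15

1 April 2017 is a Saturday, so the first Sunday is April 2.
1 October 2017 is a Sunday, so the first Sunday is October 1 and the fourth is October 22.
March 18, 2017 is outside the daylight-saving period (2 April – 22 October), so Veleph Territory is on standard time, UTC+09:00.
16:15 Veleph Territory − 9h = 07:15 UTC.
1 November 2016 is a Tuesday, so Sundays fall on 6, 13, 20, 27; the last is November 27.
1 February 2017 is a Wednesday, so the first Friday is February 3 and the second is February 10.
At the standard offset (UTC−02:00), 07:15 UTC − 2h = 05:15 Mesvik Territory standard time.
The standard-time date in Mesvik Territory, March 18, 2017, is outside the daylight-saving period (27 November 2016 – 10 February 2017), so Mesvik Territory is on standard time, UTC−02:00.
07:15 UTC − 2h = 05:15 Mesvik Territory.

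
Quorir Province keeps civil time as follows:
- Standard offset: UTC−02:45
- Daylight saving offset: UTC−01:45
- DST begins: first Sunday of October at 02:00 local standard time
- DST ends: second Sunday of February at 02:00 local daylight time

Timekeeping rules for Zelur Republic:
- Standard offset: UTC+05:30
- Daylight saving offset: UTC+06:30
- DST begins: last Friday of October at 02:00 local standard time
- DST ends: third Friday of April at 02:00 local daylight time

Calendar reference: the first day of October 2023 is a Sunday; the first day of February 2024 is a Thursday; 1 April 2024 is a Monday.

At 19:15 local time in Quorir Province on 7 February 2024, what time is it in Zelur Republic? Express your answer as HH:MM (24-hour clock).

1 October 2023 is a Sunday, so the first Sunday is October 1.
1 February 2024 is a Thursday, so the first Sunday is February 4 and the second is February 11.
7 February 2024 lies within the daylight-saving period (1 October 2023 – 11 February 2024), so Quorir Province is on daylight time, UTC−01:45.
19:15 Quorir Province + 1h45m = 21:00 UTC.
1 October 2023 is a Sunday, so Fridays fall on 6, 13, 20, 27; the last is October 27.
1 April 2024 is a Monday, so the first Friday is April 5 and the third is April 19.
At the standard offset (UTC+05:30), 21:00 UTC + 5h30m = 02:30 Zelur Republic standard time (rolling into the next day, 8 February 2024).
Daylight saving runs 27 October 2023 – 19 April 2024; the standard-time date in Zelur Republic, 8 February 2024, is inside that window, so Zelur Republic is at UTC+06:30.
21:00 UTC + 6h30m = 03:30 Zelur Republic (rolling into the next day, 8 February 2024).

03:30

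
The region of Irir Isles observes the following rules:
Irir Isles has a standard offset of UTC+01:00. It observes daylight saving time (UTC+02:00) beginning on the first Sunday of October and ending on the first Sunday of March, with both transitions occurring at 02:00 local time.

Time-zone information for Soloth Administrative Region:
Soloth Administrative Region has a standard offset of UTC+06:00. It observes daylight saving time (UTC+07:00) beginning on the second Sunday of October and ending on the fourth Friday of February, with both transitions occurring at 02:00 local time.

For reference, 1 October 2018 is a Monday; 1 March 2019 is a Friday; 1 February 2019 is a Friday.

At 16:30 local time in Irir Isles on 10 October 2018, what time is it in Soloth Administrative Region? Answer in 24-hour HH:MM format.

1 October 2018 is a Monday, so the first Sunday is October 7.
1 March 2019 is a Friday, so the first Sunday is March 3.
10 October 2018 falls between 7 October 2018 and 3 March 2019, so daylight saving is in effect and Irir Isles is at UTC+02:00.
16:30 Irir Isles − 2h = 14:30 UTC.
1 October 2018 is a Monday, so the first Sunday is October 7 and the second is October 14.
1 February 2019 is a Friday, so the first Friday is February 1 and the fourth is February 22.
At the standard offset (UTC+06:00), 14:30 UTC + 6h = 20:30 Soloth Administrative Region standard time.
The standard-time date in Soloth Administrative Region, 10 October 2018, does not fall between 14 October 2018 and 22 February 2019, so daylight saving is not in effect and Soloth Administrative Region is at UTC+06:00.
14:30 UTC + 6h = 20:30 Soloth Administrative Region.

20:30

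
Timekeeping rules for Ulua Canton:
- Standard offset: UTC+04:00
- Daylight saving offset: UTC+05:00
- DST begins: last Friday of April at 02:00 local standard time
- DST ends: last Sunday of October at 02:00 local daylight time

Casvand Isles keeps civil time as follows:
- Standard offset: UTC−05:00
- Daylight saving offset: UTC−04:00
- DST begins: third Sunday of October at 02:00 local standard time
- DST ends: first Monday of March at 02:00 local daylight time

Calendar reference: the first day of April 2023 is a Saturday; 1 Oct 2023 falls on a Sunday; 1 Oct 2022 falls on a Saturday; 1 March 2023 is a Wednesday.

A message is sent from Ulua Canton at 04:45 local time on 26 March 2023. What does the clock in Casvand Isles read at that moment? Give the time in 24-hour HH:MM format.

1 April 2023 is a Saturday, so Fridays fall on 7, 14, 21, 28; the last is April 28.
1 October 2023 is a Sunday, so Sundays fall on 1, 8, 15, 22, 29; the last is October 29.
Daylight saving runs 28 April – 29 October; 26 March 2023 is outside that window, so Ulua Canton is on standard time at UTC+04:00.
04:45 Ulua Canton − 4h = 00:45 UTC.
1 October 2022 is a Saturday, so the first Sunday is October 2 and the third is October 16.
1 March 2023 is a Wednesday, so the first Monday is March 6.
At the standard offset (UTC−05:00), 00:45 UTC − 5h = 19:45 Casvand Isles standard time (rolling into the previous day, 25 March 2023).
The standard-time date in Casvand Isles, 25 March 2023, does not fall between 16 October 2022 and 6 March 2023, so daylight saving is not in effect and Casvand Isles is at UTC−05:00.
00:45 UTC − 5h = 19:45 Casvand Isles (rolling into the previous day, 25 March 2023).

19:45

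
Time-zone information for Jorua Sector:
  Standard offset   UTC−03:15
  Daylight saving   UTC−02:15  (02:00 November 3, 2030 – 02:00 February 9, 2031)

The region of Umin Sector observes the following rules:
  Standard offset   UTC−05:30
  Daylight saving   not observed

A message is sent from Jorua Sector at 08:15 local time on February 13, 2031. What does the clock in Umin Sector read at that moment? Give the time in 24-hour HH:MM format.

06:00

February 13, 2031 does not fall between 3 November 2030 and 9 February 2031, so daylight saving is not in effect and Jorua Sector is at UTC−03:15.
08:15 Jorua Sector + 3h15m = 11:30 UTC.
Umin Sector stays on UTC−05:30 all year.
11:30 UTC − 5h30m = 06:00 Umin Sector.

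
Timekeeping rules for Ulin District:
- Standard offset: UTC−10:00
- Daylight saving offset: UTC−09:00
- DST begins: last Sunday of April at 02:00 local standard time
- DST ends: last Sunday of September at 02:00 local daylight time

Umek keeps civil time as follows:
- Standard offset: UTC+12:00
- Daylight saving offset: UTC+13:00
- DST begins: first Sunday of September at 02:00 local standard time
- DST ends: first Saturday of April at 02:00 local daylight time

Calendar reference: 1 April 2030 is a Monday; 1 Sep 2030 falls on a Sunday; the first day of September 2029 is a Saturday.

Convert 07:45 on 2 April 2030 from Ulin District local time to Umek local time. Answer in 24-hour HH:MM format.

06:45

1 April 2030 is a Monday, so Sundays fall on 7, 14, 21, 28; the last is April 28.
1 September 2030 is a Sunday, so Sundays fall on 1, 8, 15, 22, 29; the last is September 29.
Daylight saving runs 28 April – 29 September; 2 April 2030 is outside that window, so Ulin District is on standard time at UTC−10:00.
07:45 Ulin District + 10h = 17:45 UTC.
1 September 2029 is a Saturday, so the first Sunday is September 2.
1 April 2030 is a Monday, so the first Saturday is April 6.
At the standard offset (UTC+12:00), 17:45 UTC + 12h = 05:45 Umek standard time (rolling into the next day, 3 April 2030).
The standard-time date in Umek, 3 April 2030, falls between 2 September 2029 and 6 April 2030, so daylight saving is in effect and Umek is at UTC+13:00.
17:45 UTC + 13h = 06:45 Umek (rolling into the next day, 3 April 2030).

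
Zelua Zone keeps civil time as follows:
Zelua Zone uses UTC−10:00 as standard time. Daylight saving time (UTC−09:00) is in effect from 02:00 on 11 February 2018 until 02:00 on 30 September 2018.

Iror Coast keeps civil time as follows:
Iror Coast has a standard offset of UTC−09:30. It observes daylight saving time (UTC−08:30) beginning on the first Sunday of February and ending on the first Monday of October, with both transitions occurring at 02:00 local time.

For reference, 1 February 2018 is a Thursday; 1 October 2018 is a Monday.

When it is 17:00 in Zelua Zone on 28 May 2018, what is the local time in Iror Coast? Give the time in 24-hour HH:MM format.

17:30

28 May 2018 falls between 11 February and 30 September, so daylight saving is in effect and Zelua Zone is at UTC−09:00.
17:00 Zelua Zone + 9h = 02:00 UTC (rolling into the next day, 29 May 2018).
1 February 2018 is a Thursday, so the first Sunday is February 4.
1 October 2018 is a Monday, so the first Monday is October 1.
At the standard offset (UTC−09:30), 02:00 UTC − 9h30m = 16:30 Iror Coast standard time (rolling into the previous day, 28 May 2018).
The standard-time date in Iror Coast, 28 May 2018, lies within the daylight-saving period (4 February – 1 October), so Iror Coast is on daylight time, UTC−08:30.
02:00 UTC − 8h30m = 17:30 Iror Coast (rolling into the previous day, 28 May 2018).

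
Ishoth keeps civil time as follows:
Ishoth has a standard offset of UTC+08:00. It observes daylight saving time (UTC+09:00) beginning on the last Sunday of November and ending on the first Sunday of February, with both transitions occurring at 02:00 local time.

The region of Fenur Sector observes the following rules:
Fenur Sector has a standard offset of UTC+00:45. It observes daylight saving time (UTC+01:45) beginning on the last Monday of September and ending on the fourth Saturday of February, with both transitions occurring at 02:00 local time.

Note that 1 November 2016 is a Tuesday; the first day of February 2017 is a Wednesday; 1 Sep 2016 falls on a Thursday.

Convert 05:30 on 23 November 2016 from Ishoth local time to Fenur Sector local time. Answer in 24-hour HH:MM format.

23:15

1 November 2016 is a Tuesday, so Sundays fall on 6, 13, 20, 27; the last is November 27.
1 February 2017 is a Wednesday, so the first Sunday is February 5.
23 November 2016 is outside the daylight-saving period (27 November 2016 – 5 February 2017), so Ishoth is on standard time, UTC+08:00.
05:30 Ishoth − 8h = 21:30 UTC (rolling into the previous day, 22 November 2016).
1 September 2016 is a Thursday, so Mondays fall on 5, 12, 19, 26; the last is September 26.
1 February 2017 is a Wednesday, so the first Saturday is February 4 and the fourth is February 25.
At the standard offset (UTC+00:45), 21:30 UTC + 0h45m = 22:15 Fenur Sector standard time.
The standard-time date in Fenur Sector, 22 November 2016, lies within the daylight-saving period (26 September 2016 – 25 February 2017), so Fenur Sector is on daylight time, UTC+01:45.
21:30 UTC + 1h45m = 23:15 Fenur Sector.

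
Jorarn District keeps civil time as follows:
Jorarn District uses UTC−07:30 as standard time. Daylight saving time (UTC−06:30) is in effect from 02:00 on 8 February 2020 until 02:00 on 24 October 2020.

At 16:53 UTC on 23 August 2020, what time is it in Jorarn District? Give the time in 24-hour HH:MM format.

At the standard offset (UTC−07:30), 16:53 UTC − 7h30m = 09:23 Jorarn District standard time.
The standard-time date in Jorarn District, 23 August 2020, lies within the daylight-saving period (8 February – 24 October), so Jorarn District is on daylight time, UTC−06:30.
16:53 UTC − 6h30m = 10:23 local.

10:23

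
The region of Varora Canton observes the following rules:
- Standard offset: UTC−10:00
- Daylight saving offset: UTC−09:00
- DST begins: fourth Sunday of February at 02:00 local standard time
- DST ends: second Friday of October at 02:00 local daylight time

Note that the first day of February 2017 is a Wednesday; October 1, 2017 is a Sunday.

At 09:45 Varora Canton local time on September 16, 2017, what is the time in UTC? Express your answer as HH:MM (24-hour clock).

1 February 2017 is a Wednesday, so the first Sunday is February 5 and the fourth is February 26.
1 October 2017 is a Sunday, so the first Friday is October 6 and the second is October 13.
September 16, 2017 lies within the daylight-saving period (26 February – 13 October), so Varora Canton is on daylight time, UTC−09:00.
09:45 local + 9h = 18:45 UTC.

18:45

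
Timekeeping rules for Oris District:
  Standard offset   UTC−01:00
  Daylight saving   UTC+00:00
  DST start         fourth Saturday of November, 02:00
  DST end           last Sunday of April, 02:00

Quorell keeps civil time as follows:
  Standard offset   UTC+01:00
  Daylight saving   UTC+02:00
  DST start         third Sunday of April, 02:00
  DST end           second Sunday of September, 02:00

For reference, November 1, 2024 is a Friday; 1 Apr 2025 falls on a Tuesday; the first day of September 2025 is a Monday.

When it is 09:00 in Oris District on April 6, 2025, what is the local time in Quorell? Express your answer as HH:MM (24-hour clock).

10:00

1 November 2024 is a Friday, so the first Saturday is November 2 and the fourth is November 23.
1 April 2025 is a Tuesday, so Sundays fall on 6, 13, 20, 27; the last is April 27.
April 6, 2025 lies within the daylight-saving period (23 November 2024 – 27 April 2025), so Oris District is on daylight time, UTC+00:00.
09:00 Oris District − 0h = 09:00 UTC.
1 April 2025 is a Tuesday, so the first Sunday is April 6 and the third is April 20.
1 September 2025 is a Monday, so the first Sunday is September 7 and the second is September 14.
At the standard offset (UTC+01:00), 09:00 UTC + 1h = 10:00 Quorell standard time.
The standard-time date in Quorell, April 6, 2025, is outside the daylight-saving period (20 April – 14 September), so Quorell is on standard time, UTC+01:00.
09:00 UTC + 1h = 10:00 Quorell.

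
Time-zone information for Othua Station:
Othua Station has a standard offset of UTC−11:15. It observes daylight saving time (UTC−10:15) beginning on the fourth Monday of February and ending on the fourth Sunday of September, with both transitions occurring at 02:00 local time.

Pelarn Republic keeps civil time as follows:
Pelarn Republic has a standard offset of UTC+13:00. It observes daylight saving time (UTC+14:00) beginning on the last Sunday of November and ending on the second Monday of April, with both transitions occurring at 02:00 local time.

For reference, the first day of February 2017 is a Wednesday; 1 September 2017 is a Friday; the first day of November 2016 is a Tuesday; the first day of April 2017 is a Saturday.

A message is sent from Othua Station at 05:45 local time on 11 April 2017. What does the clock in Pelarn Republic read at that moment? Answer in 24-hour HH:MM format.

05:00

1 February 2017 is a Wednesday, so the first Monday is February 6 and the fourth is February 27.
1 September 2017 is a Friday, so the first Sunday is September 3 and the fourth is September 24.
Daylight saving runs 27 February – 24 September; 11 April 2017 is inside that window, so Othua Station is at UTC−10:15.
05:45 Othua Station + 10h15m = 16:00 UTC.
1 November 2016 is a Tuesday, so Sundays fall on 6, 13, 20, 27; the last is November 27.
1 April 2017 is a Saturday, so the first Monday is April 3 and the second is April 10.
At the standard offset (UTC+13:00), 16:00 UTC + 13h = 05:00 Pelarn Republic standard time (rolling into the next day, 12 April 2017).
The standard-time date in Pelarn Republic, 12 April 2017, does not fall between 27 November 2016 and 10 April 2017, so daylight saving is not in effect and Pelarn Republic is at UTC+13:00.
16:00 UTC + 13h = 05:00 Pelarn Republic (rolling into the next day, 12 April 2017).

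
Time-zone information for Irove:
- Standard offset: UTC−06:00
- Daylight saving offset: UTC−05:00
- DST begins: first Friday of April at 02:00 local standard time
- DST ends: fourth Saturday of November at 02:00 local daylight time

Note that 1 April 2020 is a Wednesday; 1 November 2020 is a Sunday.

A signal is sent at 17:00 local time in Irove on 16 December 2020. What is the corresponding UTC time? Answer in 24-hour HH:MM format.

23:00

1 April 2020 is a Wednesday, so the first Friday is April 3.
1 November 2020 is a Sunday, so the first Saturday is November 7 and the fourth is November 28.
Daylight saving runs 3 April – 28 November; 16 December 2020 is outside that window, so Irove is on standard time at UTC−06:00.
17:00 local + 6h = 23:00 UTC.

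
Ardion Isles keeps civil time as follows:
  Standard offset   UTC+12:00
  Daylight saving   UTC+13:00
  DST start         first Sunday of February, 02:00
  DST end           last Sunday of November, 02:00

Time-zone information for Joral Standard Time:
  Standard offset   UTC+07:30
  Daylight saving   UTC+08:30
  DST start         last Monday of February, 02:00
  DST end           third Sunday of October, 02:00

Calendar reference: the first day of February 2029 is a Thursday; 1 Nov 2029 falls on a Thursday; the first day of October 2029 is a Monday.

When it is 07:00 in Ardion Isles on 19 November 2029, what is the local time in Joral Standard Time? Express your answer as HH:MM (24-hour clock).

01:30

1 February 2029 is a Thursday, so the first Sunday is February 4.
1 November 2029 is a Thursday, so Sundays fall on 4, 11, 18, 25; the last is November 25.
19 November 2029 lies within the daylight-saving period (4 February – 25 November), so Ardion Isles is on daylight time, UTC+13:00.
07:00 Ardion Isles − 13h = 18:00 UTC (rolling into the previous day, 18 November 2029).
1 February 2029 is a Thursday, so Mondays fall on 5, 12, 19, 26; the last is February 26.
1 October 2029 is a Monday, so the first Sunday is October 7 and the third is October 21.
At the standard offset (UTC+07:30), 18:00 UTC + 7h30m = 01:30 Joral Standard Time standard time (rolling into the next day, 19 November 2029).
The standard-time date in Joral Standard Time, 19 November 2029, does not fall between 26 February and 21 October, so daylight saving is not in effect and Joral Standard Time is at UTC+07:30.
18:00 UTC + 7h30m = 01:30 Joral Standard Time (rolling into the next day, 19 November 2029).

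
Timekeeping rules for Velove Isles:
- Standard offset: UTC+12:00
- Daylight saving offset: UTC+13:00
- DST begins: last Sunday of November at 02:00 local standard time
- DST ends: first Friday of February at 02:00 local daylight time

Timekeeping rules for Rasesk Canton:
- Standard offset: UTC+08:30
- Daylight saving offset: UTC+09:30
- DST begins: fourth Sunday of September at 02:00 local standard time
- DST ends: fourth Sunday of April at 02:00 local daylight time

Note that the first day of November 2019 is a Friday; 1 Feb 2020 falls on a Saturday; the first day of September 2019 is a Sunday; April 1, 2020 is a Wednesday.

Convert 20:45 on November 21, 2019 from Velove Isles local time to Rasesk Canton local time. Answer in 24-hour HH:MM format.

18:15

1 November 2019 is a Friday, so Sundays fall on 3, 10, 17, 24; the last is November 24.
1 February 2020 is a Saturday, so the first Friday is February 7.
November 21, 2019 does not fall between 24 November 2019 and 7 February 2020, so daylight saving is not in effect and Velove Isles is at UTC+12:00.
20:45 Velove Isles − 12h = 08:45 UTC.
1 September 2019 is a Sunday, so the first Sunday is September 1 and the fourth is September 22.
1 April 2020 is a Wednesday, so the first Sunday is April 5 and the fourth is April 26.
At the standard offset (UTC+08:30), 08:45 UTC + 8h30m = 17:15 Rasesk Canton standard time.
The standard-time date in Rasesk Canton, November 21, 2019, lies within the daylight-saving period (22 September 2019 – 26 April 2020), so Rasesk Canton is on daylight time, UTC+09:30.
08:45 UTC + 9h30m = 18:15 Rasesk Canton.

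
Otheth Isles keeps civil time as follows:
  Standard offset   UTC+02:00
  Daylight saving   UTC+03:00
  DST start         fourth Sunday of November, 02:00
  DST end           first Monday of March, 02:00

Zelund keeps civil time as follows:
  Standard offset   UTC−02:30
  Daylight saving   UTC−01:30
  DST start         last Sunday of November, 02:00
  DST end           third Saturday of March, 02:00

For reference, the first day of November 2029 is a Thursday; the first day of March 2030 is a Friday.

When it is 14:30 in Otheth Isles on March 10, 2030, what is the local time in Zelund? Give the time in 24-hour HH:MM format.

1 November 2029 is a Thursday, so the first Sunday is November 4 and the fourth is November 25.
1 March 2030 is a Friday, so the first Monday is March 4.
March 10, 2030 does not fall between 25 November 2029 and 4 March 2030, so daylight saving is not in effect and Otheth Isles is at UTC+02:00.
14:30 Otheth Isles − 2h = 12:30 UTC.
1 November 2029 is a Thursday, so Sundays fall on 4, 11, 18, 25; the last is November 25.
1 March 2030 is a Friday, so the first Saturday is March 2 and the third is March 16.
At the standard offset (UTC−02:30), 12:30 UTC − 2h30m = 10:00 Zelund standard time.
The standard-time date in Zelund, March 10, 2030, falls between 25 November 2029 and 16 March 2030, so daylight saving is in effect and Zelund is at UTC−01:30.
12:30 UTC − 1h30m = 11:00 Zelund.

11:00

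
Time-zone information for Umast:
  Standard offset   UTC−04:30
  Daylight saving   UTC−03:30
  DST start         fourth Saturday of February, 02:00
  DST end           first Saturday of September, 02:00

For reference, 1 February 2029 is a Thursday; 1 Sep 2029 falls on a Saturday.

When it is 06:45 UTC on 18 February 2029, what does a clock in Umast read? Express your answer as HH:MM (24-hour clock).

02:15

1 February 2029 is a Thursday, so the first Saturday is February 3 and the fourth is February 24.
1 September 2029 is a Saturday, so the first Saturday is September 1.
At the standard offset (UTC−04:30), 06:45 UTC − 4h30m = 02:15 Umast standard time.
The standard-time date in Umast, 18 February 2029, is outside the daylight-saving period (24 February – 1 September), so Umast is on standard time, UTC−04:30.
06:45 UTC − 4h30m = 02:15 local.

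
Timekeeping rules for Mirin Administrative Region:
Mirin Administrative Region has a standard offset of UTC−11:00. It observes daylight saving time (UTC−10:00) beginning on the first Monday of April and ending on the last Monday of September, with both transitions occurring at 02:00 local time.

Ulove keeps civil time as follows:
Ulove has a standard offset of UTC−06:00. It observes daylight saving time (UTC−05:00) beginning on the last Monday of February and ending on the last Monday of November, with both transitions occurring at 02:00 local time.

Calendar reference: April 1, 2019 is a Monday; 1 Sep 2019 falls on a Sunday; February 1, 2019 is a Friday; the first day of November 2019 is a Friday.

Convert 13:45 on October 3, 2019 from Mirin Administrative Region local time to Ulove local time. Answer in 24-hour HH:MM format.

19:45

1 April 2019 is a Monday, so the first Monday is April 1.
1 September 2019 is a Sunday, so Mondays fall on 2, 9, 16, 23, 30; the last is September 30.
October 3, 2019 is outside the daylight-saving period (1 April – 30 September), so Mirin Administrative Region is on standard time, UTC−11:00.
13:45 Mirin Administrative Region + 11h = 00:45 UTC (rolling into the next day, 4 October 2019).
1 February 2019 is a Friday, so Mondays fall on 4, 11, 18, 25; the last is February 25.
1 November 2019 is a Friday, so Mondays fall on 4, 11, 18, 25; the last is November 25.
At the standard offset (UTC−06:00), 00:45 UTC − 6h = 18:45 Ulove standard time (rolling into the previous day, 3 October 2019).
The standard-time date in Ulove, October 3, 2019, falls between 25 February and 25 November, so daylight saving is in effect and Ulove is at UTC−05:00.
00:45 UTC − 5h = 19:45 Ulove (rolling into the previous day, 3 October 2019).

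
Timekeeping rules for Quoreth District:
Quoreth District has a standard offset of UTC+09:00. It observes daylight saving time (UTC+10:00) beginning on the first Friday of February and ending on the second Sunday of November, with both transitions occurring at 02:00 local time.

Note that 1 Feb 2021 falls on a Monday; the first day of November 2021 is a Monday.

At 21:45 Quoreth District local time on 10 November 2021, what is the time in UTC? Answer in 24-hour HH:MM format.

11:45

1 February 2021 is a Monday, so the first Friday is February 5.
1 November 2021 is a Monday, so the first Sunday is November 7 and the second is November 14.
Daylight saving runs 5 February – 14 November; 10 November 2021 is inside that window, so Quoreth District is at UTC+10:00.
21:45 local − 10h = 11:45 UTC.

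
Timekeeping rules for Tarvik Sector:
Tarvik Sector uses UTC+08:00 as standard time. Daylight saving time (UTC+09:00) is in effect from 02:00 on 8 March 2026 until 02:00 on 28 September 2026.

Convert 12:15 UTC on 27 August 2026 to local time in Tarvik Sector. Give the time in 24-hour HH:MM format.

At the standard offset (UTC+08:00), 12:15 UTC + 8h = 20:15 Tarvik Sector standard time.
Daylight saving runs 8 March – 28 September; the standard-time date in Tarvik Sector, 27 August 2026, is inside that window, so Tarvik Sector is at UTC+09:00.
12:15 UTC + 9h = 21:15 local.

21:15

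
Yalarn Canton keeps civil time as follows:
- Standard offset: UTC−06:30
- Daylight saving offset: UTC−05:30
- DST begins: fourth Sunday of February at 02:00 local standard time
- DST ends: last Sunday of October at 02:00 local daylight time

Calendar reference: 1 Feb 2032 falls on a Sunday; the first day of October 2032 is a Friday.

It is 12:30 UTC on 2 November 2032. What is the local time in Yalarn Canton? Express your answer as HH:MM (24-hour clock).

1 February 2032 is a Sunday, so the first Sunday is February 1 and the fourth is February 22.
1 October 2032 is a Friday, so Sundays fall on 3, 10, 17, 24, 31; the last is October 31.
At the standard offset (UTC−06:30), 12:30 UTC − 6h30m = 06:00 Yalarn Canton standard time.
Daylight saving runs 22 February – 31 October; the standard-time date in Yalarn Canton, 2 November 2032, is outside that window, so Yalarn Canton is on standard time at UTC−06:30.
12:30 UTC − 6h30m = 06:00 local.

06:00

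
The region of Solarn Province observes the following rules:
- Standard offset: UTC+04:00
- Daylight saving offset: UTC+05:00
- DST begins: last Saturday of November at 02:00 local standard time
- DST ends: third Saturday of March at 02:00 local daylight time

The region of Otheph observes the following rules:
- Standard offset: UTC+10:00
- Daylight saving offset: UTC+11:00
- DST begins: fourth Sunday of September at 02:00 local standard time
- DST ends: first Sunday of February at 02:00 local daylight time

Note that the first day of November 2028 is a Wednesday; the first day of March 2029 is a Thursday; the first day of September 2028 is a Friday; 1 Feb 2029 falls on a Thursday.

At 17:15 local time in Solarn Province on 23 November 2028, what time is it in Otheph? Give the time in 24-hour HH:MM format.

00:15

1 November 2028 is a Wednesday, so Saturdays fall on 4, 11, 18, 25; the last is November 25.
1 March 2029 is a Thursday, so the first Saturday is March 3 and the third is March 17.
23 November 2028 does not fall between 25 November 2028 and 17 March 2029, so daylight saving is not in effect and Solarn Province is at UTC+04:00.
17:15 Solarn Province − 4h = 13:15 UTC.
1 September 2028 is a Friday, so the first Sunday is September 3 and the fourth is September 24.
1 February 2029 is a Thursday, so the first Sunday is February 4.
At the standard offset (UTC+10:00), 13:15 UTC + 10h = 23:15 Otheph standard time.
The standard-time date in Otheph, 23 November 2028, lies within the daylight-saving period (24 September 2028 – 4 February 2029), so Otheph is on daylight time, UTC+11:00.
13:15 UTC + 11h = 00:15 Otheph (rolling into the next day, 24 November 2028).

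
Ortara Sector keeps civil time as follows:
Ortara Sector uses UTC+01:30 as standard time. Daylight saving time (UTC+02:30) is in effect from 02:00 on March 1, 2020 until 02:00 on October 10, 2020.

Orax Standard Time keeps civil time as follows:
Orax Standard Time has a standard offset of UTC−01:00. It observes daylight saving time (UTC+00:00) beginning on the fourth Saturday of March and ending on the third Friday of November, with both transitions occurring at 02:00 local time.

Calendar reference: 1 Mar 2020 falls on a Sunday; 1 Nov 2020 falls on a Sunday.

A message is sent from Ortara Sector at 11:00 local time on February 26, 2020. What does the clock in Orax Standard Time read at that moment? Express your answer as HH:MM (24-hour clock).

08:30

February 26, 2020 does not fall between 1 March and 10 October, so daylight saving is not in effect and Ortara Sector is at UTC+01:30.
11:00 Ortara Sector − 1h30m = 09:30 UTC.
1 March 2020 is a Sunday, so the first Saturday is March 7 and the fourth is March 28.
1 November 2020 is a Sunday, so the first Friday is November 6 and the third is November 20.
At the standard offset (UTC−01:00), 09:30 UTC − 1h = 08:30 Orax Standard Time standard time.
The standard-time date in Orax Standard Time, February 26, 2020, does not fall between 28 March and 20 November, so daylight saving is not in effect and Orax Standard Time is at UTC−01:00.
09:30 UTC − 1h = 08:30 Orax Standard Time.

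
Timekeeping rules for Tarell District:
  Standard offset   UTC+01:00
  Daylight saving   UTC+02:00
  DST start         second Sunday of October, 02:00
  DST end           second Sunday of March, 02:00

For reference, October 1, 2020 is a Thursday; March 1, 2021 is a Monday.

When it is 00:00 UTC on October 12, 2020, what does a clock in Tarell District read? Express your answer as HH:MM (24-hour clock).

02:00

1 October 2020 is a Thursday, so the first Sunday is October 4 and the second is October 11.
1 March 2021 is a Monday, so the first Sunday is March 7 and the second is March 14.
At the standard offset (UTC+01:00), 00:00 UTC + 1h = 01:00 Tarell District standard time.
The standard-time date in Tarell District, October 12, 2020, falls between 11 October 2020 and 14 March 2021, so daylight saving is in effect and Tarell District is at UTC+02:00.
00:00 UTC + 2h = 02:00 local.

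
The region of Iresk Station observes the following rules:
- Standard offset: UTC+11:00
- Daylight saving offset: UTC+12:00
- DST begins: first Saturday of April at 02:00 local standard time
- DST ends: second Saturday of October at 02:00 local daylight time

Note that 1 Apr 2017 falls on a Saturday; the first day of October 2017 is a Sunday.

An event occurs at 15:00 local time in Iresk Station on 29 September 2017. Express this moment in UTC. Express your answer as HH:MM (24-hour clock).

1 April 2017 is a Saturday, so the first Saturday is April 1.
1 October 2017 is a Sunday, so the first Saturday is October 7 and the second is October 14.
29 September 2017 lies within the daylight-saving period (1 April – 14 October), so Iresk Station is on daylight time, UTC+12:00.
15:00 local − 12h = 03:00 UTC.

03:00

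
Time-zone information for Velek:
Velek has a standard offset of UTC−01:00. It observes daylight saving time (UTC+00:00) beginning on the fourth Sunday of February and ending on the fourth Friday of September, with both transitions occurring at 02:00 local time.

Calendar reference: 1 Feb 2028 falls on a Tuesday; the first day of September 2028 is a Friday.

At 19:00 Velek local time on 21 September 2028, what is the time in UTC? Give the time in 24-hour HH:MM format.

19:00

1 February 2028 is a Tuesday, so the first Sunday is February 6 and the fourth is February 27.
1 September 2028 is a Friday, so the first Friday is September 1 and the fourth is September 22.
21 September 2028 falls between 27 February and 22 September, so daylight saving is in effect and Velek is at UTC+00:00.
19:00 local − 0h = 19:00 UTC.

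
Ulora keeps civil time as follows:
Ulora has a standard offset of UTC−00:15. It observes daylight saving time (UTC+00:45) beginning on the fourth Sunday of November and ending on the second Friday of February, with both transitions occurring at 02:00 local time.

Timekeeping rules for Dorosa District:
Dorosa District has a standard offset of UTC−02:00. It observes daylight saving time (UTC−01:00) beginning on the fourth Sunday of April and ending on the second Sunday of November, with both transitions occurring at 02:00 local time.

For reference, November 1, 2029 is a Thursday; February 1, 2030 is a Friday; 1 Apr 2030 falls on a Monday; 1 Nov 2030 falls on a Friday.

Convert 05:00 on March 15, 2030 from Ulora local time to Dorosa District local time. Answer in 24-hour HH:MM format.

03:15

1 November 2029 is a Thursday, so the first Sunday is November 4 and the fourth is November 25.
1 February 2030 is a Friday, so the first Friday is February 1 and the second is February 8.
March 15, 2030 is outside the daylight-saving period (25 November 2029 – 8 February 2030), so Ulora is on standard time, UTC−00:15.
05:00 Ulora + 0h15m = 05:15 UTC.
1 April 2030 is a Monday, so the first Sunday is April 7 and the fourth is April 28.
1 November 2030 is a Friday, so the first Sunday is November 3 and the second is November 10.
At the standard offset (UTC−02:00), 05:15 UTC − 2h = 03:15 Dorosa District standard time.
Daylight saving runs 28 April – 10 November; the standard-time date in Dorosa District, March 15, 2030, is outside that window, so Dorosa District is on standard time at UTC−02:00.
05:15 UTC − 2h = 03:15 Dorosa District.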